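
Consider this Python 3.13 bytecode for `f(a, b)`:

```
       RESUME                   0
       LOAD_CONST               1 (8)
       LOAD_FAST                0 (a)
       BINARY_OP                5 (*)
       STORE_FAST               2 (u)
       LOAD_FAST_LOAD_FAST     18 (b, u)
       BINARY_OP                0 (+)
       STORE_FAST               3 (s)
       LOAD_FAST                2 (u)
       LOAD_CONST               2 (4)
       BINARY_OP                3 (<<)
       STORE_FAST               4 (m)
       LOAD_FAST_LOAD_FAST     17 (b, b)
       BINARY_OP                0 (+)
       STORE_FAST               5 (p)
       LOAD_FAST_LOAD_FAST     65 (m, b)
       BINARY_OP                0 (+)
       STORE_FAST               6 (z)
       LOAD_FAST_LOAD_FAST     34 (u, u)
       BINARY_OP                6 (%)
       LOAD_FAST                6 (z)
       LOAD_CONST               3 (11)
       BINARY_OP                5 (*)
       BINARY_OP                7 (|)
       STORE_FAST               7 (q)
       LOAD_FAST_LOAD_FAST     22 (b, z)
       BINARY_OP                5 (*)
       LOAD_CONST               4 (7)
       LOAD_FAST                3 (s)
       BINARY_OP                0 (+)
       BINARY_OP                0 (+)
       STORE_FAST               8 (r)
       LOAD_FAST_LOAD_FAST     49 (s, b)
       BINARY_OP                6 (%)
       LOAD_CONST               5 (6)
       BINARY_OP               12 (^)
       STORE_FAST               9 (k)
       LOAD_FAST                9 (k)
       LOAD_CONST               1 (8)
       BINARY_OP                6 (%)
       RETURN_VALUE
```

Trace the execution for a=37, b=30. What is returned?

4

LOAD_CONST → push 8. Stack: [8]
LOAD_FAST a → push 37. Stack: [8, 37]
BINARY_OP * → 8 * 37 = 296. Stack: [296]
STORE_FAST u → u=296. Stack: []
LOAD_FAST_LOAD_FAST b,u → push 30,296. Stack: [30, 296]
BINARY_OP + → 30 + 296 = 326. Stack: [326]
STORE_FAST s → s=326. Stack: []
LOAD_FAST u → push 296. Stack: [296]
LOAD_CONST → push 4. Stack: [296, 4]
BINARY_OP << → 296 << 4 = 4736. Stack: [4736]
STORE_FAST m → m=4736. Stack: []
LOAD_FAST_LOAD_FAST b,b → push 30,30. Stack: [30, 30]
BINARY_OP + → 30 + 30 = 60. Stack: [60]
STORE_FAST p → p=60. Stack: []
LOAD_FAST_LOAD_FAST m,b → push 4736,30. Stack: [4736, 30]
BINARY_OP + → 4736 + 30 = 4766. Stack: [4766]
STORE_FAST z → z=4766. Stack: []
LOAD_FAST_LOAD_FAST u,u → push 296,296. Stack: [296, 296]
BINARY_OP % → 296 % 296 = 0. Stack: [0]
LOAD_FAST z → push 4766. Stack: [0, 4766]
LOAD_CONST → push 11. Stack: [0, 4766, 11]
BINARY_OP * → 4766 * 11 = 52426. Stack: [0, 52426]
BINARY_OP | → 0 | 52426 = 52426. Stack: [52426]
STORE_FAST q → q=52426. Stack: []
LOAD_FAST_LOAD_FAST b,z → push 30,4766. Stack: [30, 4766]
BINARY_OP * → 30 * 4766 = 142980. Stack: [142980]
LOAD_CONST → push 7. Stack: [142980, 7]
LOAD_FAST s → push 326. Stack: [142980, 7, 326]
BINARY_OP + → 7 + 326 = 333. Stack: [142980, 333]
BINARY_OP + → 142980 + 333 = 143313. Stack: [143313]
STORE_FAST r → r=143313. Stack: []
LOAD_FAST_LOAD_FAST s,b → push 326,30. Stack: [326, 30]
BINARY_OP % → 326 % 30 = 26. Stack: [26]
LOAD_CONST → push 6. Stack: [26, 6]
BINARY_OP ^ → 26 ^ 6 = 28. Stack: [28]
STORE_FAST k → k=28. Stack: []
LOAD_FAST k → push 28. Stack: [28]
LOAD_CONST → push 8. Stack: [28, 8]
BINARY_OP % → 28 % 8 = 4. Stack: [4]
RETURN_VALUE → return 4.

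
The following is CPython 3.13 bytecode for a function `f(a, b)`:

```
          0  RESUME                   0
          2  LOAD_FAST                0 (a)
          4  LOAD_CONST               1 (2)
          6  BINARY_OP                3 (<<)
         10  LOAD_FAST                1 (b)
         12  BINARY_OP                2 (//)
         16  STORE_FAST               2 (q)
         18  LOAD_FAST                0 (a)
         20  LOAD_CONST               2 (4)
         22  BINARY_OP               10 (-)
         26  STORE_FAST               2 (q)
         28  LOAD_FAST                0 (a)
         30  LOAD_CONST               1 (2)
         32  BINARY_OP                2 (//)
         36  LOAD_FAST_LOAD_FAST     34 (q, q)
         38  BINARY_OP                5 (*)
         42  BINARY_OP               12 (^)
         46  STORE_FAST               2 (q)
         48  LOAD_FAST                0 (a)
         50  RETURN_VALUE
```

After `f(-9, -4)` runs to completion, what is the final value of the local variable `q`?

-174

LOAD_FAST a → push -9. Stack: [-9]
LOAD_CONST → push 2. Stack: [-9, 2]
BINARY_OP << → -9 << 2 = -36. Stack: [-36]
LOAD_FAST b → push -4. Stack: [-36, -4]
BINARY_OP // → -36 // -4 = 9. Stack: [9]
STORE_FAST q → q=9. Stack: []
LOAD_FAST a → push -9. Stack: [-9]
LOAD_CONST → push 4. Stack: [-9, 4]
BINARY_OP - → -9 - 4 = -13. Stack: [-13]
STORE_FAST q → q=-13. Stack: []
LOAD_FAST a → push -9. Stack: [-9]
LOAD_CONST → push 2. Stack: [-9, 2]
BINARY_OP // → -9 // 2 = -5. Stack: [-5]
LOAD_FAST_LOAD_FAST q,q → push -13,-13. Stack: [-5, -13, -13]
BINARY_OP * → -13 * -13 = 169. Stack: [-5, 169]
BINARY_OP ^ → -5 ^ 169 = -174. Stack: [-174]
STORE_FAST q → q=-174. Stack: []
LOAD_FAST a → push -9. Stack: [-9]
RETURN_VALUE → return -9.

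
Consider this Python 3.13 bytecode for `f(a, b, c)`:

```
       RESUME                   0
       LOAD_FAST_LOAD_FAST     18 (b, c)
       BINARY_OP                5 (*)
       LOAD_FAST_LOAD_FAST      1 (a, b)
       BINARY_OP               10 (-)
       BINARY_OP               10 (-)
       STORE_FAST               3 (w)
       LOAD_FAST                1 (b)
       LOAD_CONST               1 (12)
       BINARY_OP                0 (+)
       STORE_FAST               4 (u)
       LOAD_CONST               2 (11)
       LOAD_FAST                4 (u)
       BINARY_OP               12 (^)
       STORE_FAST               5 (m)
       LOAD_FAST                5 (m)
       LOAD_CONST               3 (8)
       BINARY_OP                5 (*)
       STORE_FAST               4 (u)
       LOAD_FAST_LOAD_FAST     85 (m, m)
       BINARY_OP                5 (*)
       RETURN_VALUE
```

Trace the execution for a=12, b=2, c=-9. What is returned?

LOAD_FAST_LOAD_FAST b,c → push 2,-9. Stack: [2, -9]
BINARY_OP * → 2 * -9 = -18. Stack: [-18]
LOAD_FAST_LOAD_FAST a,b → push 12,2. Stack: [-18, 12, 2]
BINARY_OP - → 12 - 2 = 10. Stack: [-18, 10]
BINARY_OP - → -18 - 10 = -28. Stack: [-28]
STORE_FAST w → w=-28. Stack: []
LOAD_FAST b → push 2. Stack: [2]
LOAD_CONST → push 12. Stack: [2, 12]
BINARY_OP + → 2 + 12 = 14. Stack: [14]
STORE_FAST u → u=14. Stack: []
LOAD_CONST → push 11. Stack: [11]
LOAD_FAST u → push 14. Stack: [11, 14]
BINARY_OP ^ → 11 ^ 14 = 5. Stack: [5]
STORE_FAST m → m=5. Stack: []
LOAD_FAST m → push 5. Stack: [5]
LOAD_CONST → push 8. Stack: [5, 8]
BINARY_OP * → 5 * 8 = 40. Stack: [40]
STORE_FAST u → u=40. Stack: []
LOAD_FAST_LOAD_FAST m,m → push 5,5. Stack: [5, 5]
BINARY_OP * → 5 * 5 = 25. Stack: [25]
RETURN_VALUE → return 25.

25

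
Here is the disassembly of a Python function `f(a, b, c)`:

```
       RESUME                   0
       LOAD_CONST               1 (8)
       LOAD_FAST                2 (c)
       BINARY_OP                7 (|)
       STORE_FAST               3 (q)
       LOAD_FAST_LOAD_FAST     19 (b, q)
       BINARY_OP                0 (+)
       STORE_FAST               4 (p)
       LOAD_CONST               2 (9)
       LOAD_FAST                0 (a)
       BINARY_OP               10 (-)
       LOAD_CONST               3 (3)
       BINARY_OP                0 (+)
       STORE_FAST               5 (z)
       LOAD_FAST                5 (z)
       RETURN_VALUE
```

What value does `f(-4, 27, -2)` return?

16

LOAD_CONST → push 8. Stack: [8]
LOAD_FAST c → push -2. Stack: [8, -2]
BINARY_OP | → 8 | -2 = -2. Stack: [-2]
STORE_FAST q → q=-2. Stack: []
LOAD_FAST_LOAD_FAST b,q → push 27,-2. Stack: [27, -2]
BINARY_OP + → 27 + -2 = 25. Stack: [25]
STORE_FAST p → p=25. Stack: []
LOAD_CONST → push 9. Stack: [9]
LOAD_FAST a → push -4. Stack: [9, -4]
BINARY_OP - → 9 - -4 = 13. Stack: [13]
LOAD_CONST → push 3. Stack: [13, 3]
BINARY_OP + → 13 + 3 = 16. Stack: [16]
STORE_FAST z → z=16. Stack: []
LOAD_FAST z → push 16. Stack: [16]
RETURN_VALUE → return 16.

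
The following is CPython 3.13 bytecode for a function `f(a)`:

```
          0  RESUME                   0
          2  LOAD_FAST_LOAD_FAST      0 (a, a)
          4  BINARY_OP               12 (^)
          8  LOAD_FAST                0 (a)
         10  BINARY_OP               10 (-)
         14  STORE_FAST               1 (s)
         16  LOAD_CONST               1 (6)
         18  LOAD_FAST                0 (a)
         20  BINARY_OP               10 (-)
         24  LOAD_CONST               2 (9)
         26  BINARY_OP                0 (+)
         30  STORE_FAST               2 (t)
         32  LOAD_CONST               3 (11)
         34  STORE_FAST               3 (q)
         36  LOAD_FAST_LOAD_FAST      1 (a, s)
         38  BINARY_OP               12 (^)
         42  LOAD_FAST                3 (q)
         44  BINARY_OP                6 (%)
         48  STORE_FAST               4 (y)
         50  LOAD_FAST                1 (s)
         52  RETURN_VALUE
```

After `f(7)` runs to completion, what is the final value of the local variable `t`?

LOAD_FAST_LOAD_FAST a,a → push 7,7. Stack: [7, 7]
BINARY_OP ^ → 7 ^ 7 = 0. Stack: [0]
LOAD_FAST a → push 7. Stack: [0, 7]
BINARY_OP - → 0 - 7 = -7. Stack: [-7]
STORE_FAST s → s=-7. Stack: []
LOAD_CONST → push 6. Stack: [6]
LOAD_FAST a → push 7. Stack: [6, 7]
BINARY_OP - → 6 - 7 = -1. Stack: [-1]
LOAD_CONST → push 9. Stack: [-1, 9]
BINARY_OP + → -1 + 9 = 8. Stack: [8]
STORE_FAST t → t=8. Stack: []
LOAD_CONST → push 11. Stack: [11]
STORE_FAST q → q=11. Stack: []
LOAD_FAST_LOAD_FAST a,s → push 7,-7. Stack: [7, -7]
BINARY_OP ^ → 7 ^ -7 = -2. Stack: [-2]
LOAD_FAST q → push 11. Stack: [-2, 11]
BINARY_OP % → -2 % 11 = 9. Stack: [9]
STORE_FAST y → y=9. Stack: []
LOAD_FAST s → push -7. Stack: [-7]
RETURN_VALUE → return -7.

8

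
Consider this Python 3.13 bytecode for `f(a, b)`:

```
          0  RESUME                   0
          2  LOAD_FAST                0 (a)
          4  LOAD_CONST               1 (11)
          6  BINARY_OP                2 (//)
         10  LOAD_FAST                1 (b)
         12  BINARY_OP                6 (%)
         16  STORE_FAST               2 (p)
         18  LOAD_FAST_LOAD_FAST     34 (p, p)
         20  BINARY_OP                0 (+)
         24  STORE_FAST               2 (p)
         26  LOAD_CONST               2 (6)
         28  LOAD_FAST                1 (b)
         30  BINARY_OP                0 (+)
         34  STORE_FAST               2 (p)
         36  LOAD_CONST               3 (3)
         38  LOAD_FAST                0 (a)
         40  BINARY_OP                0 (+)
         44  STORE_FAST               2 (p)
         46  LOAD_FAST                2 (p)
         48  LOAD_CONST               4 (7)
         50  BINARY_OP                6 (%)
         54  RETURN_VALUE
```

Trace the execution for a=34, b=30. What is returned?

LOAD_FAST a → push 34. Stack: [34]
LOAD_CONST → push 11. Stack: [34, 11]
BINARY_OP // → 34 // 11 = 3. Stack: [3]
LOAD_FAST b → push 30. Stack: [3, 30]
BINARY_OP % → 3 % 30 = 3. Stack: [3]
STORE_FAST p → p=3. Stack: []
LOAD_FAST_LOAD_FAST p,p → push 3,3. Stack: [3, 3]
BINARY_OP + → 3 + 3 = 6. Stack: [6]
STORE_FAST p → p=6. Stack: []
LOAD_CONST → push 6. Stack: [6]
LOAD_FAST b → push 30. Stack: [6, 30]
BINARY_OP + → 6 + 30 = 36. Stack: [36]
STORE_FAST p → p=36. Stack: []
LOAD_CONST → push 3. Stack: [3]
LOAD_FAST a → push 34. Stack: [3, 34]
BINARY_OP + → 3 + 34 = 37. Stack: [37]
STORE_FAST p → p=37. Stack: []
LOAD_FAST p → push 37. Stack: [37]
LOAD_CONST → push 7. Stack: [37, 7]
BINARY_OP % → 37 % 7 = 2. Stack: [2]
RETURN_VALUE → return 2.

2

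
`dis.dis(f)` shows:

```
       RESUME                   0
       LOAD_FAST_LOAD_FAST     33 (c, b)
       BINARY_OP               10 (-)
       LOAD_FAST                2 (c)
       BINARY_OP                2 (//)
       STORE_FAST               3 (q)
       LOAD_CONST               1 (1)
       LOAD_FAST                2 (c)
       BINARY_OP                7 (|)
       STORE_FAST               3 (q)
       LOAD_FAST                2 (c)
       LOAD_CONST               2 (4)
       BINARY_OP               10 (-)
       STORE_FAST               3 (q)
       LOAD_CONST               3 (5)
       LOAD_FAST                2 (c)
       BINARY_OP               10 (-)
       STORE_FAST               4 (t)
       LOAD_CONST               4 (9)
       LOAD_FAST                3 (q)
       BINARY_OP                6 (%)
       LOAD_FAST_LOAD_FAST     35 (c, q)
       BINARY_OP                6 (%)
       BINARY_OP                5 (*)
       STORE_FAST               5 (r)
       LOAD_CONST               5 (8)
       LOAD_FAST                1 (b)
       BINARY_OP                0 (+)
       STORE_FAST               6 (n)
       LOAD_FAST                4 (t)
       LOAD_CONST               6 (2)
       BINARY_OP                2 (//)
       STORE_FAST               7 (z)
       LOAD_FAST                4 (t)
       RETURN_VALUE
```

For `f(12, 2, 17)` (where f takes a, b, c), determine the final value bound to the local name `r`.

36

LOAD_FAST_LOAD_FAST c,b → push 17,2. Stack: [17, 2]
BINARY_OP - → 17 - 2 = 15. Stack: [15]
LOAD_FAST c → push 17. Stack: [15, 17]
BINARY_OP // → 15 // 17 = 0. Stack: [0]
STORE_FAST q → q=0. Stack: []
LOAD_CONST → push 1. Stack: [1]
LOAD_FAST c → push 17. Stack: [1, 17]
BINARY_OP | → 1 | 17 = 17. Stack: [17]
STORE_FAST q → q=17. Stack: []
LOAD_FAST c → push 17. Stack: [17]
LOAD_CONST → push 4. Stack: [17, 4]
BINARY_OP - → 17 - 4 = 13. Stack: [13]
STORE_FAST q → q=13. Stack: []
LOAD_CONST → push 5. Stack: [5]
LOAD_FAST c → push 17. Stack: [5, 17]
BINARY_OP - → 5 - 17 = -12. Stack: [-12]
STORE_FAST t → t=-12. Stack: []
LOAD_CONST → push 9. Stack: [9]
LOAD_FAST q → push 13. Stack: [9, 13]
BINARY_OP % → 9 % 13 = 9. Stack: [9]
LOAD_FAST_LOAD_FAST c,q → push 17,13. Stack: [9, 17, 13]
BINARY_OP % → 17 % 13 = 4. Stack: [9, 4]
BINARY_OP * → 9 * 4 = 36. Stack: [36]
STORE_FAST r → r=36. Stack: []
LOAD_CONST → push 8. Stack: [8]
LOAD_FAST b → push 2. Stack: [8, 2]
BINARY_OP + → 8 + 2 = 10. Stack: [10]
STORE_FAST n → n=10. Stack: []
LOAD_FAST t → push -12. Stack: [-12]
LOAD_CONST → push 2. Stack: [-12, 2]
BINARY_OP // → -12 // 2 = -6. Stack: [-6]
STORE_FAST z → z=-6. Stack: []
LOAD_FAST t → push -12. Stack: [-12]
RETURN_VALUE → return -12.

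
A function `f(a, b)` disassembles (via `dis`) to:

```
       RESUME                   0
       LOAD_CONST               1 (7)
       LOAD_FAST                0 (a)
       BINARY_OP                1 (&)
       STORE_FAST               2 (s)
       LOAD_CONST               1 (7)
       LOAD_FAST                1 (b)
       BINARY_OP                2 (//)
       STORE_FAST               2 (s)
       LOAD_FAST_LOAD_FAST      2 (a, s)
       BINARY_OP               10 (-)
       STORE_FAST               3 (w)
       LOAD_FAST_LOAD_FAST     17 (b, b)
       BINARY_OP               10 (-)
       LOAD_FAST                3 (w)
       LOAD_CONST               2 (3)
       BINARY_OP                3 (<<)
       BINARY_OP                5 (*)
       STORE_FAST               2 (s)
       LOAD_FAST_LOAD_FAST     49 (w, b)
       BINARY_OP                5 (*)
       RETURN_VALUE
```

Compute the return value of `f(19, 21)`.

LOAD_CONST → push 7. Stack: [7]
LOAD_FAST a → push 19. Stack: [7, 19]
BINARY_OP & → 7 & 19 = 3. Stack: [3]
STORE_FAST s → s=3. Stack: []
LOAD_CONST → push 7. Stack: [7]
LOAD_FAST b → push 21. Stack: [7, 21]
BINARY_OP // → 7 // 21 = 0. Stack: [0]
STORE_FAST s → s=0. Stack: []
LOAD_FAST_LOAD_FAST a,s → push 19,0. Stack: [19, 0]
BINARY_OP - → 19 - 0 = 19. Stack: [19]
STORE_FAST w → w=19. Stack: []
LOAD_FAST_LOAD_FAST b,b → push 21,21. Stack: [21, 21]
BINARY_OP - → 21 - 21 = 0. Stack: [0]
LOAD_FAST w → push 19. Stack: [0, 19]
LOAD_CONST → push 3. Stack: [0, 19, 3]
BINARY_OP << → 19 << 3 = 152. Stack: [0, 152]
BINARY_OP * → 0 * 152 = 0. Stack: [0]
STORE_FAST s → s=0. Stack: []
LOAD_FAST_LOAD_FAST w,b → push 19,21. Stack: [19, 21]
BINARY_OP * → 19 * 21 = 399. Stack: [399]
RETURN_VALUE → return 399.

399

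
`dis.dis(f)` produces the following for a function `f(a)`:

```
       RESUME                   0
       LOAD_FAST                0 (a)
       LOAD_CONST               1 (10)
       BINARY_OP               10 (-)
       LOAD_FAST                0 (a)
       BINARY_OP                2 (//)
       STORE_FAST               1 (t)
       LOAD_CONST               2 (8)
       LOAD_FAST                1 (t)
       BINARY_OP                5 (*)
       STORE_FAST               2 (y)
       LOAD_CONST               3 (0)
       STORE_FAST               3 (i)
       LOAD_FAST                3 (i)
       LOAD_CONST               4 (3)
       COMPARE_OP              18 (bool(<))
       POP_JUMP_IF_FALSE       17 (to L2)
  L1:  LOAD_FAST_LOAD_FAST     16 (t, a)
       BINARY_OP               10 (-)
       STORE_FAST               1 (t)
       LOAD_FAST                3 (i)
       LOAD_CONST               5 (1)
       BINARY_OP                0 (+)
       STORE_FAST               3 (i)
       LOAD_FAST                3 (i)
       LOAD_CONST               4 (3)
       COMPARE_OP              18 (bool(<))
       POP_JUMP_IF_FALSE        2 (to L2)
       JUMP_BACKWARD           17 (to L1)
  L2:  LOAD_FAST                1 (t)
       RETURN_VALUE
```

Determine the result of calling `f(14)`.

LOAD_FAST a → push 14. Stack: [14]
LOAD_CONST → push 10. Stack: [14, 10]
BINARY_OP - → 14 - 10 = 4. Stack: [4]
LOAD_FAST a → push 14. Stack: [4, 14]
BINARY_OP // → 4 // 14 = 0. Stack: [0]
STORE_FAST t → t=0. Stack: []
LOAD_CONST → push 8. Stack: [8]
LOAD_FAST t → push 0. Stack: [8, 0]
BINARY_OP * → 8 * 0 = 0. Stack: [0]
STORE_FAST y → y=0. Stack: []
LOAD_CONST → push 0. Stack: [0]
STORE_FAST i → i=0. Stack: []
LOAD_FAST i → push 0. Stack: [0]
LOAD_CONST → push 3. Stack: [0, 3]
COMPARE_OP bool(<) → 0 vs 3 = True. Stack: [True]
POP_JUMP_IF_FALSE → pop True; no jump. Stack: []
LOAD_FAST_LOAD_FAST t,a → push 0,14. Stack: [0, 14]
BINARY_OP - → 0 - 14 = -14. Stack: [-14]
STORE_FAST t → t=-14. Stack: []
LOAD_FAST i → push 0. Stack: [0]
LOAD_CONST → push 1. Stack: [0, 1]
BINARY_OP + → 0 + 1 = 1. Stack: [1]
STORE_FAST i → i=1. Stack: []
LOAD_FAST i → push 1. Stack: [1]
LOAD_CONST → push 3. Stack: [1, 3]
COMPARE_OP bool(<) → 1 vs 3 = True. Stack: [True]
POP_JUMP_IF_FALSE → pop True; no jump. Stack: []
LOAD_FAST_LOAD_FAST t,a → push -14,14. Stack: [-14, 14]
BINARY_OP - → -14 - 14 = -28. Stack: [-28]
STORE_FAST t → t=-28. Stack: []
LOAD_FAST i → push 1. Stack: [1]
LOAD_CONST → push 1. Stack: [1, 1]
BINARY_OP + → 1 + 1 = 2. Stack: [2]
STORE_FAST i → i=2. Stack: []
LOAD_FAST i → push 2. Stack: [2]
LOAD_CONST → push 3. Stack: [2, 3]
COMPARE_OP bool(<) → 2 vs 3 = True. Stack: [True]
POP_JUMP_IF_FALSE → pop True; no jump. Stack: []
LOAD_FAST_LOAD_FAST t,a → push -28,14. Stack: [-28, 14]
BINARY_OP - → -28 - 14 = -42. Stack: [-42]
STORE_FAST t → t=-42. Stack: []
LOAD_FAST i → push 2. Stack: [2]
LOAD_CONST → push 1. Stack: [2, 1]
BINARY_OP + → 2 + 1 = 3. Stack: [3]
STORE_FAST i → i=3. Stack: []
LOAD_FAST i → push 3. Stack: [3]
LOAD_CONST → push 3. Stack: [3, 3]
COMPARE_OP bool(<) → 3 vs 3 = False. Stack: [False]
POP_JUMP_IF_FALSE → pop False; jump. Stack: []
LOAD_FAST t → push -42. Stack: [-42]
RETURN_VALUE → return -42.

-42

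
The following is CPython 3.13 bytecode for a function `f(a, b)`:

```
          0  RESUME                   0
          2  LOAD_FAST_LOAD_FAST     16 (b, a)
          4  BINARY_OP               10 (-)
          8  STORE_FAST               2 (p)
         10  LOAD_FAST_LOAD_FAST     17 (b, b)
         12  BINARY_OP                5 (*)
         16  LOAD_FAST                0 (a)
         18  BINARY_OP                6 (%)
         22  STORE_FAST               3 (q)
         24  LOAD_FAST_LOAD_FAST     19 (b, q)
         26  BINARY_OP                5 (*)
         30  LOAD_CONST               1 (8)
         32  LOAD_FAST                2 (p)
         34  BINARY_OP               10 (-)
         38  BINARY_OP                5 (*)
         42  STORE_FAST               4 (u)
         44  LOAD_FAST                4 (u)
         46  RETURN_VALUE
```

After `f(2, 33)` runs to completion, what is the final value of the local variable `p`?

LOAD_FAST_LOAD_FAST b,a → push 33,2. Stack: [33, 2]
BINARY_OP - → 33 - 2 = 31. Stack: [31]
STORE_FAST p → p=31. Stack: []
LOAD_FAST_LOAD_FAST b,b → push 33,33. Stack: [33, 33]
BINARY_OP * → 33 * 33 = 1089. Stack: [1089]
LOAD_FAST a → push 2. Stack: [1089, 2]
BINARY_OP % → 1089 % 2 = 1. Stack: [1]
STORE_FAST q → q=1. Stack: []
LOAD_FAST_LOAD_FAST b,q → push 33,1. Stack: [33, 1]
BINARY_OP * → 33 * 1 = 33. Stack: [33]
LOAD_CONST → push 8. Stack: [33, 8]
LOAD_FAST p → push 31. Stack: [33, 8, 31]
BINARY_OP - → 8 - 31 = -23. Stack: [33, -23]
BINARY_OP * → 33 * -23 = -759. Stack: [-759]
STORE_FAST u → u=-759. Stack: []
LOAD_FAST u → push -759. Stack: [-759]
RETURN_VALUE → return -759.

31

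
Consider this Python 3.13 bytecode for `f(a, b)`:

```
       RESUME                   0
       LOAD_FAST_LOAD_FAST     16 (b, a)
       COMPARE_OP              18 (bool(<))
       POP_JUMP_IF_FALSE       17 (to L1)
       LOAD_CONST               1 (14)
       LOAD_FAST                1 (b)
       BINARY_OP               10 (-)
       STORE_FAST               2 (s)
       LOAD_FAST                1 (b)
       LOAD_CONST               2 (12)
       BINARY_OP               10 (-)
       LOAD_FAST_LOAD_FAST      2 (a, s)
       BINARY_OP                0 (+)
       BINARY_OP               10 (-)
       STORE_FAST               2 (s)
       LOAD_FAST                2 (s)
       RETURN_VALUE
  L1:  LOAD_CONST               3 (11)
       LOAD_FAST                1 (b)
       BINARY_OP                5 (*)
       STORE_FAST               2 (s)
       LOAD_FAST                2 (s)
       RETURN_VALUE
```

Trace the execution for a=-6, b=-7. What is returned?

LOAD_FAST_LOAD_FAST b,a → push -7,-6. Stack: [-7, -6]
COMPARE_OP bool(<) → -7 vs -6 = True. Stack: [True]
POP_JUMP_IF_FALSE → pop True; no jump. Stack: []
LOAD_CONST → push 14. Stack: [14]
LOAD_FAST b → push -7. Stack: [14, -7]
BINARY_OP - → 14 - -7 = 21. Stack: [21]
STORE_FAST s → s=21. Stack: []
LOAD_FAST b → push -7. Stack: [-7]
LOAD_CONST → push 12. Stack: [-7, 12]
BINARY_OP - → -7 - 12 = -19. Stack: [-19]
LOAD_FAST_LOAD_FAST a,s → push -6,21. Stack: [-19, -6, 21]
BINARY_OP + → -6 + 21 = 15. Stack: [-19, 15]
BINARY_OP - → -19 - 15 = -34. Stack: [-34]
STORE_FAST s → s=-34. Stack: []
LOAD_FAST s → push -34. Stack: [-34]
RETURN_VALUE → return -34.

-34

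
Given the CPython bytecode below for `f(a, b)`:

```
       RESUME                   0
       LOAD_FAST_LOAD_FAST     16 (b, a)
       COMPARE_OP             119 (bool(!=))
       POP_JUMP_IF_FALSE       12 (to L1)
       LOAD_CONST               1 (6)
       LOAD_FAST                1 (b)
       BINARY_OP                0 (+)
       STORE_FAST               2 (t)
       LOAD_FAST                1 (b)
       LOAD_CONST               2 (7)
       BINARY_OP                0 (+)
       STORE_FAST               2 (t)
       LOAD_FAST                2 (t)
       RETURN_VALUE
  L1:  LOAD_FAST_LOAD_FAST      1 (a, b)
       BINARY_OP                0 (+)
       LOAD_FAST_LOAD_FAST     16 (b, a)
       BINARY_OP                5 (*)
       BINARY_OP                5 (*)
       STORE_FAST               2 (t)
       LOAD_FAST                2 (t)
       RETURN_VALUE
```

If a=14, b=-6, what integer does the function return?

1

LOAD_FAST_LOAD_FAST b,a → push -6,14. Stack: [-6, 14]
COMPARE_OP bool(!=) → -6 vs 14 = True. Stack: [True]
POP_JUMP_IF_FALSE → pop True; no jump. Stack: []
LOAD_CONST → push 6. Stack: [6]
LOAD_FAST b → push -6. Stack: [6, -6]
BINARY_OP + → 6 + -6 = 0. Stack: [0]
STORE_FAST t → t=0. Stack: []
LOAD_FAST b → push -6. Stack: [-6]
LOAD_CONST → push 7. Stack: [-6, 7]
BINARY_OP + → -6 + 7 = 1. Stack: [1]
STORE_FAST t → t=1. Stack: []
LOAD_FAST t → push 1. Stack: [1]
RETURN_VALUE → return 1.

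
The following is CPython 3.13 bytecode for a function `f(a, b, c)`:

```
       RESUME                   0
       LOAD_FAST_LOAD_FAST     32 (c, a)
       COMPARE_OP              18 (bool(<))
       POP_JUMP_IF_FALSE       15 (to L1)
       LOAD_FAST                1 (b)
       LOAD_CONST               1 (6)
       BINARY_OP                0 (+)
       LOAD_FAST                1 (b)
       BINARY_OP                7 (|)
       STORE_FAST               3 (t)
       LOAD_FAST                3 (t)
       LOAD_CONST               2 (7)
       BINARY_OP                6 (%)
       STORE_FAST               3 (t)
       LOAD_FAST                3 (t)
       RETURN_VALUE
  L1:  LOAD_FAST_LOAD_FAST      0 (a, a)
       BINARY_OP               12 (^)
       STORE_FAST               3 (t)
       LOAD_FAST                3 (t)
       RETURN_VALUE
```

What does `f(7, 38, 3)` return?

4

LOAD_FAST_LOAD_FAST c,a → push 3,7. Stack: [3, 7]
COMPARE_OP bool(<) → 3 vs 7 = True. Stack: [True]
POP_JUMP_IF_FALSE → pop True; no jump. Stack: []
LOAD_FAST b → push 38. Stack: [38]
LOAD_CONST → push 6. Stack: [38, 6]
BINARY_OP + → 38 + 6 = 44. Stack: [44]
LOAD_FAST b → push 38. Stack: [44, 38]
BINARY_OP | → 44 | 38 = 46. Stack: [46]
STORE_FAST t → t=46. Stack: []
LOAD_FAST t → push 46. Stack: [46]
LOAD_CONST → push 7. Stack: [46, 7]
BINARY_OP % → 46 % 7 = 4. Stack: [4]
STORE_FAST t → t=4. Stack: []
LOAD_FAST t → push 4. Stack: [4]
RETURN_VALUE → return 4.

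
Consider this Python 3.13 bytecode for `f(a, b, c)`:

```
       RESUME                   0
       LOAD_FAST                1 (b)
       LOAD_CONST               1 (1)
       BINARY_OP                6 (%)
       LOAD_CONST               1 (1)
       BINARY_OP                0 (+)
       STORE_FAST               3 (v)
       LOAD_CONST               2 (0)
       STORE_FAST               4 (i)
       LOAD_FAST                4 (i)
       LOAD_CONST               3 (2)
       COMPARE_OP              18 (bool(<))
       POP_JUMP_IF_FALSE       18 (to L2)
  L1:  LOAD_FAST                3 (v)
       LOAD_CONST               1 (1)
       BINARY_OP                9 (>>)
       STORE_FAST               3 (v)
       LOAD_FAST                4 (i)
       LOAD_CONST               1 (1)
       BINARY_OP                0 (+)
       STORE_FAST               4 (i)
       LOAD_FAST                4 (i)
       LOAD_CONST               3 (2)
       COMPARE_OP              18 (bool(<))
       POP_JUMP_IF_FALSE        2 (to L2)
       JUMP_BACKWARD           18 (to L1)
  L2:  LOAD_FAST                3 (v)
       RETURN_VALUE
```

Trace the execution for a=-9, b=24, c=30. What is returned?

LOAD_FAST b → push 24. Stack: [24]
LOAD_CONST → push 1. Stack: [24, 1]
BINARY_OP % → 24 % 1 = 0. Stack: [0]
LOAD_CONST → push 1. Stack: [0, 1]
BINARY_OP + → 0 + 1 = 1. Stack: [1]
STORE_FAST v → v=1. Stack: []
LOAD_CONST → push 0. Stack: [0]
STORE_FAST i → i=0. Stack: []
LOAD_FAST i → push 0. Stack: [0]
LOAD_CONST → push 2. Stack: [0, 2]
COMPARE_OP bool(<) → 0 vs 2 = True. Stack: [True]
POP_JUMP_IF_FALSE → pop True; no jump. Stack: []
LOAD_FAST v → push 1. Stack: [1]
LOAD_CONST → push 1. Stack: [1, 1]
BINARY_OP >> → 1 >> 1 = 0. Stack: [0]
STORE_FAST v → v=0. Stack: []
LOAD_FAST i → push 0. Stack: [0]
LOAD_CONST → push 1. Stack: [0, 1]
BINARY_OP + → 0 + 1 = 1. Stack: [1]
STORE_FAST i → i=1. Stack: []
LOAD_FAST i → push 1. Stack: [1]
LOAD_CONST → push 2. Stack: [1, 2]
COMPARE_OP bool(<) → 1 vs 2 = True. Stack: [True]
POP_JUMP_IF_FALSE → pop True; no jump. Stack: []
LOAD_FAST v → push 0. Stack: [0]
LOAD_CONST → push 1. Stack: [0, 1]
BINARY_OP >> → 0 >> 1 = 0. Stack: [0]
STORE_FAST v → v=0. Stack: []
LOAD_FAST i → push 1. Stack: [1]
LOAD_CONST → push 1. Stack: [1, 1]
BINARY_OP + → 1 + 1 = 2. Stack: [2]
STORE_FAST i → i=2. Stack: []
LOAD_FAST i → push 2. Stack: [2]
LOAD_CONST → push 2. Stack: [2, 2]
COMPARE_OP bool(<) → 2 vs 2 = False. Stack: [False]
POP_JUMP_IF_FALSE → pop False; jump. Stack: []
LOAD_FAST v → push 0. Stack: [0]
RETURN_VALUE → return 0.

0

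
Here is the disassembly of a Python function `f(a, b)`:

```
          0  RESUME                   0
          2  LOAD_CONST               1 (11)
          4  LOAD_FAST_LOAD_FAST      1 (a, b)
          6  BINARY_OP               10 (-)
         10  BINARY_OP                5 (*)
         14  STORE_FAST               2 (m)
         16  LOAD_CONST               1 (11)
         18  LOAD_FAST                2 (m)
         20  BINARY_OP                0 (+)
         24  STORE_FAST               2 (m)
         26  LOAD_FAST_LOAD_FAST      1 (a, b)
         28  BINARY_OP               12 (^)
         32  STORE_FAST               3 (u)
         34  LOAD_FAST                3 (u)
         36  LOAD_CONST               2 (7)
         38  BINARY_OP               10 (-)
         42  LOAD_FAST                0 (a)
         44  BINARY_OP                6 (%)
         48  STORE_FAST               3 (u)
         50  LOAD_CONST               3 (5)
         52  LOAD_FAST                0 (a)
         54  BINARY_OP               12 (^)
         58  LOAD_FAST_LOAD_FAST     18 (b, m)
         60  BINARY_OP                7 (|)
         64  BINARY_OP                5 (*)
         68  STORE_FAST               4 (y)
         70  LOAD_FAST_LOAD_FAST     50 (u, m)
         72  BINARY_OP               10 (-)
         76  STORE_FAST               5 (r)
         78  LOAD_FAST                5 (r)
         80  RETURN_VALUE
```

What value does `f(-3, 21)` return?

252

LOAD_CONST → push 11. Stack: [11]
LOAD_FAST_LOAD_FAST a,b → push -3,21. Stack: [11, -3, 21]
BINARY_OP - → -3 - 21 = -24. Stack: [11, -24]
BINARY_OP * → 11 * -24 = -264. Stack: [-264]
STORE_FAST m → m=-264. Stack: []
LOAD_CONST → push 11. Stack: [11]
LOAD_FAST m → push -264. Stack: [11, -264]
BINARY_OP + → 11 + -264 = -253. Stack: [-253]
STORE_FAST m → m=-253. Stack: []
LOAD_FAST_LOAD_FAST a,b → push -3,21. Stack: [-3, 21]
BINARY_OP ^ → -3 ^ 21 = -24. Stack: [-24]
STORE_FAST u → u=-24. Stack: []
LOAD_FAST u → push -24. Stack: [-24]
LOAD_CONST → push 7. Stack: [-24, 7]
BINARY_OP - → -24 - 7 = -31. Stack: [-31]
LOAD_FAST a → push -3. Stack: [-31, -3]
BINARY_OP % → -31 % -3 = -1. Stack: [-1]
STORE_FAST u → u=-1. Stack: []
LOAD_CONST → push 5. Stack: [5]
LOAD_FAST a → push -3. Stack: [5, -3]
BINARY_OP ^ → 5 ^ -3 = -8. Stack: [-8]
LOAD_FAST_LOAD_FAST b,m → push 21,-253. Stack: [-8, 21, -253]
BINARY_OP | → 21 | -253 = -233. Stack: [-8, -233]
BINARY_OP * → -8 * -233 = 1864. Stack: [1864]
STORE_FAST y → y=1864. Stack: []
LOAD_FAST_LOAD_FAST u,m → push -1,-253. Stack: [-1, -253]
BINARY_OP - → -1 - -253 = 252. Stack: [252]
STORE_FAST r → r=252. Stack: []
LOAD_FAST r → push 252. Stack: [252]
RETURN_VALUE → return 252.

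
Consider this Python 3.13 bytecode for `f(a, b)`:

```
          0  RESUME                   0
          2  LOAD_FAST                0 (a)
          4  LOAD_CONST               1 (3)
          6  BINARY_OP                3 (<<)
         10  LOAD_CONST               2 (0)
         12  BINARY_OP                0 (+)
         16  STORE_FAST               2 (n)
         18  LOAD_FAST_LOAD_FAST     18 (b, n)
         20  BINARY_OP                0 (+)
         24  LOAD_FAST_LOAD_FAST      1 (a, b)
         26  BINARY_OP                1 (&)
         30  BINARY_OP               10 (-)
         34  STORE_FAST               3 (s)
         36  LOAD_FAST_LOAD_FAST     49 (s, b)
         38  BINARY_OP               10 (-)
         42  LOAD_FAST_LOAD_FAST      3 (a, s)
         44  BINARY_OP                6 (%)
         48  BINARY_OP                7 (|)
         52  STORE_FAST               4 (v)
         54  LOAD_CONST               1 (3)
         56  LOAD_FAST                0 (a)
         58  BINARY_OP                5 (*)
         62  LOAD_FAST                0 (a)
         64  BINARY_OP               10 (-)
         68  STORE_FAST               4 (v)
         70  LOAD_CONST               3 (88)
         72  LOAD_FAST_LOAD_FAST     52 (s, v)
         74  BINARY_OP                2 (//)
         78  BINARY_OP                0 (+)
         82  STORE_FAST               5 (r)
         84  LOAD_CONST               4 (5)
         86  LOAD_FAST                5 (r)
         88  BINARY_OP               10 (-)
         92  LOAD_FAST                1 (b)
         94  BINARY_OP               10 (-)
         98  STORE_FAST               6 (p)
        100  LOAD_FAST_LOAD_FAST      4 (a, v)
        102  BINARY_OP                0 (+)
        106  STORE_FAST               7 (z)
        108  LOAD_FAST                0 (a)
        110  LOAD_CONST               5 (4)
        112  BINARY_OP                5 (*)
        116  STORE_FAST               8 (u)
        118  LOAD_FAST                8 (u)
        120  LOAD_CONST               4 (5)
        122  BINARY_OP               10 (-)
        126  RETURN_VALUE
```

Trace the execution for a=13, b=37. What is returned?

47

LOAD_FAST a → push 13. Stack: [13]
LOAD_CONST → push 3. Stack: [13, 3]
BINARY_OP << → 13 << 3 = 104. Stack: [104]
LOAD_CONST → push 0. Stack: [104, 0]
BINARY_OP + → 104 + 0 = 104. Stack: [104]
STORE_FAST n → n=104. Stack: []
LOAD_FAST_LOAD_FAST b,n → push 37,104. Stack: [37, 104]
BINARY_OP + → 37 + 104 = 141. Stack: [141]
LOAD_FAST_LOAD_FAST a,b → push 13,37. Stack: [141, 13, 37]
BINARY_OP & → 13 & 37 = 5. Stack: [141, 5]
BINARY_OP - → 141 - 5 = 136. Stack: [136]
STORE_FAST s → s=136. Stack: []
LOAD_FAST_LOAD_FAST s,b → push 136,37. Stack: [136, 37]
BINARY_OP - → 136 - 37 = 99. Stack: [99]
LOAD_FAST_LOAD_FAST a,s → push 13,136. Stack: [99, 13, 136]
BINARY_OP % → 13 % 136 = 13. Stack: [99, 13]
BINARY_OP | → 99 | 13 = 111. Stack: [111]
STORE_FAST v → v=111. Stack: []
LOAD_CONST → push 3. Stack: [3]
LOAD_FAST a → push 13. Stack: [3, 13]
BINARY_OP * → 3 * 13 = 39. Stack: [39]
LOAD_FAST a → push 13. Stack: [39, 13]
BINARY_OP - → 39 - 13 = 26. Stack: [26]
STORE_FAST v → v=26. Stack: []
LOAD_CONST → push 88. Stack: [88]
LOAD_FAST_LOAD_FAST s,v → push 136,26. Stack: [88, 136, 26]
BINARY_OP // → 136 // 26 = 5. Stack: [88, 5]
BINARY_OP + → 88 + 5 = 93. Stack: [93]
STORE_FAST r → r=93. Stack: []
LOAD_CONST → push 5. Stack: [5]
LOAD_FAST r → push 93. Stack: [5, 93]
BINARY_OP - → 5 - 93 = -88. Stack: [-88]
LOAD_FAST b → push 37. Stack: [-88, 37]
BINARY_OP - → -88 - 37 = -125. Stack: [-125]
STORE_FAST p → p=-125. Stack: []
LOAD_FAST_LOAD_FAST a,v → push 13,26. Stack: [13, 26]
BINARY_OP + → 13 + 26 = 39. Stack: [39]
STORE_FAST z → z=39. Stack: []
LOAD_FAST a → push 13. Stack: [13]
LOAD_CONST → push 4. Stack: [13, 4]
BINARY_OP * → 13 * 4 = 52. Stack: [52]
STORE_FAST u → u=52. Stack: []
LOAD_FAST u → push 52. Stack: [52]
LOAD_CONST → push 5. Stack: [52, 5]
BINARY_OP - → 52 - 5 = 47. Stack: [47]
RETURN_VALUE → return 47.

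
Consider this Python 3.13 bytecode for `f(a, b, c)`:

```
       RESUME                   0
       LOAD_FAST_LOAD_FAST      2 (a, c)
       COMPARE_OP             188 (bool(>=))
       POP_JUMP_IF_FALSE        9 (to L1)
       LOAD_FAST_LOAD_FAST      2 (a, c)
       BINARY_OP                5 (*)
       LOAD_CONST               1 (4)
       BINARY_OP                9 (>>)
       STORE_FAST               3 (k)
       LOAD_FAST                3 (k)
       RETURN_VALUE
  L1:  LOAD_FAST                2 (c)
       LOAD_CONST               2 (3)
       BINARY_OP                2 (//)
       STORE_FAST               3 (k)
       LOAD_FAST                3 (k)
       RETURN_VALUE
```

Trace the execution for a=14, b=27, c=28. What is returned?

9

LOAD_FAST_LOAD_FAST a,c → push 14,28. Stack: [14, 28]
COMPARE_OP bool(>=) → 14 vs 28 = False. Stack: [False]
POP_JUMP_IF_FALSE → pop False; jump. Stack: []
LOAD_FAST c → push 28. Stack: [28]
LOAD_CONST → push 3. Stack: [28, 3]
BINARY_OP // → 28 // 3 = 9. Stack: [9]
STORE_FAST k → k=9. Stack: []
LOAD_FAST k → push 9. Stack: [9]
RETURN_VALUE → return 9.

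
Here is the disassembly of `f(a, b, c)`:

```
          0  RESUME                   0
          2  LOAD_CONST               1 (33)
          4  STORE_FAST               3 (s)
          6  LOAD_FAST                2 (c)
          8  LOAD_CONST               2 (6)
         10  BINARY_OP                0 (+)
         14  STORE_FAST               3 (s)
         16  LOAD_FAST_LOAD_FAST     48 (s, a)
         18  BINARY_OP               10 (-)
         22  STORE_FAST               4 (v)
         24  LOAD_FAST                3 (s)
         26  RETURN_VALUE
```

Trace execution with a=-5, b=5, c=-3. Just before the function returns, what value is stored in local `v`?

LOAD_CONST → push 33. Stack: [33]
STORE_FAST s → s=33. Stack: []
LOAD_FAST c → push -3. Stack: [-3]
LOAD_CONST → push 6. Stack: [-3, 6]
BINARY_OP + → -3 + 6 = 3. Stack: [3]
STORE_FAST s → s=3. Stack: []
LOAD_FAST_LOAD_FAST s,a → push 3,-5. Stack: [3, -5]
BINARY_OP - → 3 - -5 = 8. Stack: [8]
STORE_FAST v → v=8. Stack: []
LOAD_FAST s → push 3. Stack: [3]
RETURN_VALUE → return 3.

8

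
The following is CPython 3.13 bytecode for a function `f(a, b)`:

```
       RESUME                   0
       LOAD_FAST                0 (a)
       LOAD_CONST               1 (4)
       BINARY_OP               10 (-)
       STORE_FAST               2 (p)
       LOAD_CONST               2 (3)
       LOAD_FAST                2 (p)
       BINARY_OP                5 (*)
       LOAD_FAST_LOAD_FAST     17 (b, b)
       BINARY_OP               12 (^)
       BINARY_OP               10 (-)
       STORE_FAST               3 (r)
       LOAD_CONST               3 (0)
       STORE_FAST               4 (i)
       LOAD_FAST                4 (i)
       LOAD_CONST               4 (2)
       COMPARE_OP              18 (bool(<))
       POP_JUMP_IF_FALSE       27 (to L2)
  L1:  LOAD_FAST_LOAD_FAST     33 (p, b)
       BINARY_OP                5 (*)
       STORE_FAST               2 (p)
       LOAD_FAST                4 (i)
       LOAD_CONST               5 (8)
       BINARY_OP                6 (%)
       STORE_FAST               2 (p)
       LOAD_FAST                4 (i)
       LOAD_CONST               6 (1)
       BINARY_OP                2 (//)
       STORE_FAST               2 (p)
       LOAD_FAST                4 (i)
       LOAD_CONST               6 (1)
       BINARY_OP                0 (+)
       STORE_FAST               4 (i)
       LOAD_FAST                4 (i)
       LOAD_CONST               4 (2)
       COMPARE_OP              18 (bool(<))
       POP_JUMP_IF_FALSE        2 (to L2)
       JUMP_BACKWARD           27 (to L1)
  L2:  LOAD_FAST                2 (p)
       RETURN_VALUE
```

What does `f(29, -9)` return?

LOAD_FAST a → push 29. Stack: [29]
LOAD_CONST → push 4. Stack: [29, 4]
BINARY_OP - → 29 - 4 = 25. Stack: [25]
STORE_FAST p → p=25. Stack: []
LOAD_CONST → push 3. Stack: [3]
LOAD_FAST p → push 25. Stack: [3, 25]
BINARY_OP * → 3 * 25 = 75. Stack: [75]
LOAD_FAST_LOAD_FAST b,b → push -9,-9. Stack: [75, -9, -9]
BINARY_OP ^ → -9 ^ -9 = 0. Stack: [75, 0]
BINARY_OP - → 75 - 0 = 75. Stack: [75]
STORE_FAST r → r=75. Stack: []
LOAD_CONST → push 0. Stack: [0]
STORE_FAST i → i=0. Stack: []
LOAD_FAST i → push 0. Stack: [0]
LOAD_CONST → push 2. Stack: [0, 2]
COMPARE_OP bool(<) → 0 vs 2 = True. Stack: [True]
POP_JUMP_IF_FALSE → pop True; no jump. Stack: []
LOAD_FAST_LOAD_FAST p,b → push 25,-9. Stack: [25, -9]
BINARY_OP * → 25 * -9 = -225. Stack: [-225]
STORE_FAST p → p=-225. Stack: []
LOAD_FAST i → push 0. Stack: [0]
LOAD_CONST → push 8. Stack: [0, 8]
BINARY_OP % → 0 % 8 = 0. Stack: [0]
STORE_FAST p → p=0. Stack: []
LOAD_FAST i → push 0. Stack: [0]
LOAD_CONST → push 1. Stack: [0, 1]
BINARY_OP // → 0 // 1 = 0. Stack: [0]
STORE_FAST p → p=0. Stack: []
LOAD_FAST i → push 0. Stack: [0]
LOAD_CONST → push 1. Stack: [0, 1]
BINARY_OP + → 0 + 1 = 1. Stack: [1]
STORE_FAST i → i=1. Stack: []
LOAD_FAST i → push 1. Stack: [1]
LOAD_CONST → push 2. Stack: [1, 2]
COMPARE_OP bool(<) → 1 vs 2 = True. Stack: [True]
POP_JUMP_IF_FALSE → pop True; no jump. Stack: []
LOAD_FAST_LOAD_FAST p,b → push 0,-9. Stack: [0, -9]
BINARY_OP * → 0 * -9 = 0. Stack: [0]
STORE_FAST p → p=0. Stack: []
LOAD_FAST i → push 1. Stack: [1]
LOAD_CONST → push 8. Stack: [1, 8]
BINARY_OP % → 1 % 8 = 1. Stack: [1]
STORE_FAST p → p=1. Stack: []
LOAD_FAST i → push 1. Stack: [1]
LOAD_CONST → push 1. Stack: [1, 1]
BINARY_OP // → 1 // 1 = 1. Stack: [1]
STORE_FAST p → p=1. Stack: []
LOAD_FAST i → push 1. Stack: [1]
LOAD_CONST → push 1. Stack: [1, 1]
BINARY_OP + → 1 + 1 = 2. Stack: [2]
STORE_FAST i → i=2. Stack: []
LOAD_FAST i → push 2. Stack: [2]
LOAD_CONST → push 2. Stack: [2, 2]
COMPARE_OP bool(<) → 2 vs 2 = False. Stack: [False]
POP_JUMP_IF_FALSE → pop False; jump. Stack: []
LOAD_FAST p → push 1. Stack: [1]
RETURN_VALUE → return 1.

1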